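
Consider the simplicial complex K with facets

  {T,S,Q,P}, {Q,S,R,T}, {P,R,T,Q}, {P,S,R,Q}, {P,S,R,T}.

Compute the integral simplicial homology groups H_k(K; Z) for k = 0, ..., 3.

Fix the vertex order P < Q < R < S < T and write every simplex with vertices in increasing order. Then dim K = 3 and the simplices of K are:

  0-simplices (5): P, Q, R, S, T
  1-simplices (10): PQ, PR, PS, PT, QR, QS, QT, RS, RT, ST
  2-simplices (10): PQR, PQS, PQT, PRS, PRT, PST, QRS, QRT, QST, RST
  3-simplices (5): PQRS, PQRT, PQST, PRST, QRST

giving chain groups C_0 ≅ Z^5, C_1 ≅ Z^10, C_2 ≅ Z^10, C_3 ≅ Z^5.

The boundary map ∂_1: C_1 → C_0 is given by ∂[p,q] = [q] − [p]. For instance
  ∂PS = S − P.
As a 5×10 matrix over Z this has rank 4, with invariant factors (1,1,1,1).

∂_2: C_2 → C_1 maps a triangle to the signed sum of its edges. For instance
  ∂PST = ST − PT + PS,
  ∂PQS = QS − PS + PQ.
The resulting 10×10 matrix has rank 6, and its Smith normal form has invariant factors (1,1,1,1,1,1).

The boundary map ∂_3: C_3 → C_2 sends each 3-simplex σ to the alternating sum Σ_i (−1)^i (σ with its i-th vertex removed). For instance
  ∂PRST = RST − PST + PRT − PRS,
  ∂PQST = QST − PST + PQT − PQS.
The 10×5 boundary matrix has rank 4 and Smith normal form diag(1,1,1,1).

Reading off H_k = ker ∂_k / im ∂_{k+1}:

  H_0: rank C_0 − rank ∂_1 = 5 − 4 = 1, and the invariant factors of ∂_1 are all 1, so H_0 ≅ Z.
  H_1: rank ker ∂_1 − rank ∂_2 = (10 − 4) − 6 = 0, and the invariant factors of ∂_2 are all 1, so H_1 ≅ 0.
  H_2: rank ker ∂_2 − rank ∂_3 = (10 − 6) − 4 = 0, and the invariant factors of ∂_3 are all 1, so H_2 ≅ 0.
  H_3: rank ker ∂_3 − rank ∂_4 = (5 − 4) − 0 = 1, and there is no ∂_4, so H_3 ≅ Z.

H_0 ≅ Z,  H_1 = 0,  H_2 = 0,  H_3 ≅ Z.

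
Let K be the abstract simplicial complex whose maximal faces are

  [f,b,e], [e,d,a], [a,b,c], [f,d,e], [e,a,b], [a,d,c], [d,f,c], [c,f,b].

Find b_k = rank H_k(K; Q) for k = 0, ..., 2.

Fix the vertex order a < b < c < d < e < f and write every simplex with vertices in increasing order. Then dim K = 2 and the simplices of K are:

  0-simplices (6): a, b, c, d, e, f
  1-simplices (12): ab, ac, ad, ae, bc, be, bf, cd, cf, de, df, ef
  2-simplices (8): abc, abe, acd, ade, bcf, bef, cdf, def

giving chain groups C_0 ≅ Z^6, C_1 ≅ Z^12, C_2 ≅ Z^8.

Boundary ∂_1: C_1 → C_0 sends each edge [p,q] (with p < q) to q − p. For instance
  ∂de = e − d.
This gives a 6×12 integer matrix of rank 5; reducing to Smith normal form yields diagonal entries (1,1,1,1,1).

The boundary map ∂_2: C_2 → C_1 acts by ∂[p,q,r] = [q,r] − [p,r] + [p,q]. For instance
  ∂bef = ef − bf + be,
  ∂cdf = df − cf + cd.
As a 12×8 matrix over Z this has rank 7, with invariant factors (1,1,1,1,1,1,1).

Reading off H_k = ker ∂_k / im ∂_{k+1}:

  H_0: rank C_0 − rank ∂_1 = 6 − 5 = 1, and the invariant factors of ∂_1 are all 1, so H_0 = Z.
  H_1: rank ker ∂_1 − rank ∂_2 = (12 − 5) − 7 = 0, and the invariant factors of ∂_2 are all 1, so H_1 = 0.
  H_2: rank ker ∂_2 − rank ∂_3 = (8 − 7) − 0 = 1, and there is no ∂_3, so H_2 = Z.

As a check, the Euler characteristic is 6 − 12 + 8 = 2, which agrees with 1 − 0 + 1 = 2.
(K is a triangulation of the 2-sphere S^2.)

Hence the Betti numbers are b_0 = 1, b_1 = 0, b_2 = 1.

b_0 = 1, b_1 = 0, b_2 = 1.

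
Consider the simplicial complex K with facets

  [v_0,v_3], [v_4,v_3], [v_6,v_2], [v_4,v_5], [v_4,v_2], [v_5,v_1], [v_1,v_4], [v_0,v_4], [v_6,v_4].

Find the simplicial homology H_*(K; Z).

Fix the vertex order v_0 < v_1 < v_2 < v_3 < v_4 < v_5 < v_6 and write every simplex with vertices in increasing order. Then dim K = 1 and the simplices of K are:

  0-simplices (7): [v_0], [v_1], [v_2], [v_3], [v_4], [v_5], [v_6]
  1-simplices (9): [v_0,v_3], [v_0,v_4], [v_1,v_4], [v_1,v_5], [v_2,v_4], [v_2,v_6], [v_3,v_4], [v_4,v_5], [v_4,v_6]

Hence C_0 ≅ Z^7, C_1 ≅ Z^9.

∂_1: C_1 → C_0 sends each edge [p,q] (with p < q) to q − p. For instance
  ∂[v_2,v_4] = [v_4] − [v_2].
This gives a 7×9 integer matrix of rank 6; reducing to Smith normal form yields diagonal entries (1,1,1,1,1,1).

From H_k ≅ ker(∂_k) / im(∂_{k+1}) we obtain:

  H_0: rank C_0 − rank ∂_1 = 7 − 6 = 1, and the invariant factors of ∂_1 are all 1, so H_0 ≅ Z.
  H_1: rank ker ∂_1 − rank ∂_2 = (9 − 6) − 0 = 3, and there is no ∂_2, so H_1 ≅ Z^3.

H_0 ≅ Z,  H_1 ≅ Z^3.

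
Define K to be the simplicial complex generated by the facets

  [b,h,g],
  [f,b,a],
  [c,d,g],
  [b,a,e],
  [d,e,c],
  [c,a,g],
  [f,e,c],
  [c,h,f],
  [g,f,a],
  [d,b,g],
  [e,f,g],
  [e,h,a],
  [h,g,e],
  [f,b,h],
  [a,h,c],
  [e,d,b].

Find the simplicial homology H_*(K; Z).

H_0 ≅ Z,  H_1 ≅ Z^2,  H_2 ≅ Z.

We work with the vertex ordering a < b < c < d < e < f < g < h. The simplices of K, each written with vertices in increasing order, are:

  0-simplices (8): a, b, c, d, e, f, g, h
  1-simplices (24): ab, ac, ae, af, ag, ah, bd, be, bf, bg, bh, cd, ce, cf, cg, ch, de, dg, ef, eg, eh, fg, fh, gh
  2-simplices (16): abe, abf, acg, ach, aeh, afg, bde, bdg, bfh, bgh, cde, cdg, cef, cfh, efg, egh

so the chain groups are C_0 ≅ Z^8, C_1 ≅ Z^24, C_2 ≅ Z^16.

The boundary map ∂_1: C_1 → C_0 is given by ∂[p,q] = [q] − [p].
The 8×24 boundary matrix has rank 7 and Smith normal form diag(1,1,1,1,1,1,1).

The boundary map ∂_2: C_2 → C_1 sends each 2-simplex [p,q,r] to [q,r] − [p,r] + [p,q]. For instance
  ∂bfh = fh − bh + bf,
  ∂egh = gh − eh + eg.
The resulting 24×16 matrix has rank 15, and its Smith normal form has invariant factors (1,1,1,1,1,1,1,1,1,1,1,1,1,1,1).

Computing H_k = (kernel of ∂_k) / (image of ∂_{k+1}):

  H_0: rank C_0 − rank ∂_1 = 8 − 7 = 1, and the invariant factors of ∂_1 are all 1, so H_0 ≅ Z.
  H_1: rank ker ∂_1 − rank ∂_2 = (24 − 7) − 15 = 2, and the invariant factors of ∂_2 are all 1, so H_1 ≅ Z^2.
  H_2: rank ker ∂_2 − rank ∂_3 = (16 − 15) − 0 = 1, and there is no ∂_3, so H_2 ≅ Z.

(K is a triangulation of the torus T^2.)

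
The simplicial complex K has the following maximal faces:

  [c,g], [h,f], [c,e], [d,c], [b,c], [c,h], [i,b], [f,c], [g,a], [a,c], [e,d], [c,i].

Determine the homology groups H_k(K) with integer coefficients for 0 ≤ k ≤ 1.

H_0 = Z,  H_1 = Z^4.

We work with the vertex ordering a < b < c < d < e < f < g < h < i. The simplices of K, each written with vertices in increasing order, are:

  0-simplices (9): a, b, c, d, e, f, g, h, i
  1-simplices (12): ac, ag, bc, bi, cd, ce, cf, cg, ch, ci, de, fh

so the chain groups are C_0 ≅ Z^9, C_1 ≅ Z^12.

Boundary ∂_1: C_1 → C_0 is given by ∂[p,q] = [q] − [p]. For instance
  ∂ac = c − a.
The 9×12 boundary matrix has rank 8 and Smith normal form diag(1,1,1,1,1,1,1,1).

Now H_k = ker ∂_k / im ∂_{k+1}, so:

  H_0: rank C_0 − rank ∂_1 = 9 − 8 = 1, and the invariant factors of ∂_1 are all 1, so H_0 = Z.
  H_1: rank ker ∂_1 − rank ∂_2 = (12 − 8) − 0 = 4, and there is no ∂_2, so H_1 = Z^4.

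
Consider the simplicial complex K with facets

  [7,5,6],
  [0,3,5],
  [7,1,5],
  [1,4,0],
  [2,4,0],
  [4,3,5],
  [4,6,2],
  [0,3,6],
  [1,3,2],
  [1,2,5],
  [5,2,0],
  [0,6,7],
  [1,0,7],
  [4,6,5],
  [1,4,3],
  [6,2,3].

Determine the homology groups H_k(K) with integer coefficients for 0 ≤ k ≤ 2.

H_0 = Z,  H_1 = Z^2,  H_2 = Z.

K has 8 vertices, 24 edges, 16 triangles.
rank ∂_0 = 0, rank ∂_1 = 7 ⇒ b_0 = 8 − 0 − 7 = 1; all invariant factors of ∂_1 are 1 so no torsion. So H_0 ≅ Z.
rank ∂_1 = 7, rank ∂_2 = 15 ⇒ b_1 = 24 − 7 − 15 = 2; all invariant factors of ∂_2 are 1 so no torsion. So H_1 ≅ Z^2.
rank ∂_2 = 15, rank ∂_3 = 0 ⇒ b_2 = 16 − 15 − 0 = 1. So H_2 ≅ Z.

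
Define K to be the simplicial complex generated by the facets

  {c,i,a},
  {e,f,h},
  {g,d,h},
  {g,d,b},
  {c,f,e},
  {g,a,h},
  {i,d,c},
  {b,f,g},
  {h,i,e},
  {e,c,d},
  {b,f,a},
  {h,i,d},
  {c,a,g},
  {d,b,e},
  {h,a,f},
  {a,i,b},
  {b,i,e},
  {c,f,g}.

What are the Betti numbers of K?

b_0 = 1, b_1 = 1, b_2 = 0.

Fix the vertex order a < b < c < d < e < f < g < h < i and write every simplex with vertices in increasing order. Then dim K = 2 and the simplices of K are:

  0-simplices (9): a, b, c, d, e, f, g, h, i
  1-simplices (27): ab, ac, af, ag, ah, ai, bd, be, bf, bg, bi, cd, ce, cf, cg, ci, de, dg, dh, di, ef, eh, ei, fg, fh, gh, hi
  2-simplices (18): abf, abi, acg, aci, afh, agh, bde, bdg, bei, bfg, cde, cdi, cef, cfg, dgh, dhi, efh, ehi

so the chain groups are C_0 ≅ Z^9, C_1 ≅ Z^27, C_2 ≅ Z^18.

The boundary map ∂_1: C_1 → C_0 maps an edge to its endpoints' difference, ∂[p,q] = q − p.
The 9×27 boundary matrix has rank 8 and Smith normal form diag(1,1,1,1,1,1,1,1).

∂_2: C_2 → C_1 maps a triangle to the signed sum of its edges. For instance
  ∂bde = de − be + bd,
  ∂cde = de − ce + cd.
The resulting 27×18 matrix has rank 18, and its Smith normal form has invariant factors (1,1,1,1,1,1,1,1,1,1,1,1,1,1,1,1,1,2).

Reading off H_k = ker ∂_k / im ∂_{k+1}:

  H_0: rank C_0 − rank ∂_1 = 9 − 8 = 1, and the invariant factors of ∂_1 are all 1, so H_0 ≅ Z.
  H_1: rank ker ∂_1 − rank ∂_2 = (27 − 8) − 18 = 1, and ∂_2 has invariant factor 2 > 1, so H_1 ≅ Z ⊕ Z/2.
  H_2: rank ker ∂_2 − rank ∂_3 = (18 − 18) − 0 = 0, and there is no ∂_3, so H_2 ≅ 0.

As a check, the Euler characteristic is 9 − 27 + 18 = 0, which agrees with 1 − 1 + 0 = 0.

Hence the Betti numbers are b_0 = 1, b_1 = 1, b_2 = 0.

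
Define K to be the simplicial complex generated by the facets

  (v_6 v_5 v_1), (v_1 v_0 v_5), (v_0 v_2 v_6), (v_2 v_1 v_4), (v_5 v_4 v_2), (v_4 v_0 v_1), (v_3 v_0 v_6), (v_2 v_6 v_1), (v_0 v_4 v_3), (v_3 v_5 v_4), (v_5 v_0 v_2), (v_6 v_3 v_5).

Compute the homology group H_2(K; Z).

Fix the vertex order v_0 < v_1 < v_2 < v_3 < v_4 < v_5 < v_6 and write every simplex with vertices in increasing order. Then dim K = 2 and the simplices of K are:

  0-simplices (7): [v_0], [v_1], [v_2], [v_3], [v_4], [v_5], [v_6]
  1-simplices (18): (18 of them)
  2-simplices (12): (12 of them)

giving chain groups C_0 ≅ Z^7, C_1 ≅ Z^18, C_2 ≅ Z^12.

Boundary ∂_1: C_1 → C_0 maps an edge to its endpoints' difference, ∂[p,q] = q − p. For instance
  ∂[v_0,v_3] = [v_3] − [v_0].
This gives a 7×18 integer matrix of rank 6; reducing to Smith normal form yields diagonal entries (1,1,1,1,1,1).

Boundary ∂_2: C_2 → C_1 acts by ∂[p,q,r] = [q,r] − [p,r] + [p,q]. For instance
  ∂[v_1,v_2,v_4] = [v_2,v_4] − [v_1,v_4] + [v_1,v_2],
  ∂[v_3,v_4,v_5] = [v_4,v_5] − [v_3,v_5] + [v_3,v_4].
This gives a 18×12 integer matrix of rank 12; reducing to Smith normal form yields diagonal entries (1,1,1,1,1,1,1,1,1,1,1,2).

Reading off H_k = ker ∂_k / im ∂_{k+1}:

  H_2: rank ker ∂_2 − rank ∂_3 = (12 − 12) − 0 = 0, and there is no ∂_3, so H_2 = 0.

H_2 = 0.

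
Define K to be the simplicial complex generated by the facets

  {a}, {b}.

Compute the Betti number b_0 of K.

b_0 = 2.

Fix the vertex order a < b and write every simplex with vertices in increasing order. Then dim K = 0 and the simplices of K are:

  0-simplices (2): a, b

giving chain groups C_0 ≅ Z^2.

Computing H_k = (kernel of ∂_k) / (image of ∂_{k+1}):

  H_0: rank C_0 − rank ∂_1 = 2 − 0 = 2, and there is no ∂_1, so H_0 ≅ Z^2.

Hence the Betti numbers are b_0 = 2.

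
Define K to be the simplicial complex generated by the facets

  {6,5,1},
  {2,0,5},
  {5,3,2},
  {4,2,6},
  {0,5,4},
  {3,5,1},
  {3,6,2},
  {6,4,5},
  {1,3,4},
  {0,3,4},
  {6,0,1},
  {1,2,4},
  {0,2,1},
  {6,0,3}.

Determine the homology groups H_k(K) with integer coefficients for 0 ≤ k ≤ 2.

K has 7 vertices, 21 edges, 14 triangles.
rank ∂_0 = 0, rank ∂_1 = 6 ⇒ b_0 = 7 − 0 − 6 = 1; all invariant factors of ∂_1 are 1 so no torsion. So H_0 = Z.
rank ∂_1 = 6, rank ∂_2 = 13 ⇒ b_1 = 21 − 6 − 13 = 2; all invariant factors of ∂_2 are 1 so no torsion. So H_1 = Z^2.
rank ∂_2 = 13, rank ∂_3 = 0 ⇒ b_2 = 14 − 13 − 0 = 1. So H_2 = Z.

H_0 ≅ Z,  H_1 ≅ Z^2,  H_2 ≅ Z.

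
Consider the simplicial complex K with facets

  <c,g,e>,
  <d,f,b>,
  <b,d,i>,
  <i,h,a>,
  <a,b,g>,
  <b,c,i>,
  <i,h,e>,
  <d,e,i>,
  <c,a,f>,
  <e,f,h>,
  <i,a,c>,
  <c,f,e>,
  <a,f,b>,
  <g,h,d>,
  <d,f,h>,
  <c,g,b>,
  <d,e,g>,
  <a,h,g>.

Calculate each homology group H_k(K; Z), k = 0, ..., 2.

Order the vertices as a < b < c < d < e < f < g < h < i. Listing each simplex with vertices in this order, K has dimension 2 with simplices:

  0-simplices (9): a, b, c, d, e, f, g, h, i
  1-simplices (27): ab, ac, af, ag, ah, ai, bc, bd, bf, bg, bi, ce, cf, cg, ci, de, df, dg, dh, di, ef, eg, eh, ei, fh, gh, hi
  2-simplices (18): abf, abg, acf, aci, agh, ahi, bcg, bci, bdf, bdi, cef, ceg, deg, dei, dfh, dgh, efh, ehi

Hence C_0 ≅ Z^9, C_1 ≅ Z^27, C_2 ≅ Z^18.

∂_1: C_1 → C_0 sends each edge [p,q] (with p < q) to q − p. For instance
  ∂bg = g − b.
As a 9×27 matrix over Z this has rank 8, with invariant factors (1,1,1,1,1,1,1,1).

∂_2: C_2 → C_1 sends each 2-simplex [p,q,r] to [q,r] − [p,r] + [p,q]. For instance
  ∂dfh = fh − dh + df,
  ∂abg = bg − ag + ab.
As a 27×18 matrix over Z this has rank 18, with invariant factors (1,1,1,1,1,1,1,1,1,1,1,1,1,1,1,1,1,2).

Reading off H_k = ker ∂_k / im ∂_{k+1}:

  H_0: rank C_0 − rank ∂_1 = 9 − 8 = 1, and the invariant factors of ∂_1 are all 1, so H_0 = Z.
  H_1: rank ker ∂_1 − rank ∂_2 = (27 − 8) − 18 = 1, and ∂_2 has invariant factor 2 > 1, so H_1 = Z ⊕ Z/2Z.
  H_2: rank ker ∂_2 − rank ∂_3 = (18 − 18) − 0 = 0, and there is no ∂_3, so H_2 = 0.

As a check, the Euler characteristic is 9 − 27 + 18 = 0, which agrees with 1 − 1 + 0 = 0.
(K is a triangulation of the Klein bottle.)

H_0 = Z,  H_1 = Z ⊕ Z/2Z,  H_2 = 0.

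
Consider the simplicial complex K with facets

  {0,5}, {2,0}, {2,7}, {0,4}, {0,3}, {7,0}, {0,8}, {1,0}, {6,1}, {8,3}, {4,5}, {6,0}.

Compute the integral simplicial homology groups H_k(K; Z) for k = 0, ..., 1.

Order the vertices as 0 < 1 < 2 < 3 < 4 < 5 < 6 < 7 < 8. Listing each simplex with vertices in this order, K has dimension 1 with simplices:

  0-simplices (9): [0], [1], [2], [3], [4], [5], [6], [7], [8]
  1-simplices (12): [0,1], [0,2], [0,3], [0,4], [0,5], [0,6], [0,7], [0,8], [1,6], [2,7], [3,8], [4,5]

giving chain groups C_0 ≅ Z^9, C_1 ≅ Z^12.

Boundary ∂_1: C_1 → C_0 maps an edge to its endpoints' difference, ∂[p,q] = q − p. For instance
  ∂[1,6] = [6] − [1].
This gives a 9×12 integer matrix of rank 8; reducing to Smith normal form yields diagonal entries (1,1,1,1,1,1,1,1).

Computing H_k = (kernel of ∂_k) / (image of ∂_{k+1}):

  H_0: rank C_0 − rank ∂_1 = 9 − 8 = 1, and the invariant factors of ∂_1 are all 1, so H_0 = Z.
  H_1: rank ker ∂_1 − rank ∂_2 = (12 − 8) − 0 = 4, and there is no ∂_2, so H_1 = Z^4.

As a check, the Euler characteristic is 9 − 12 = -3, which agrees with 1 − 4 = -3.

H_0 = Z,  H_1 = Z^4.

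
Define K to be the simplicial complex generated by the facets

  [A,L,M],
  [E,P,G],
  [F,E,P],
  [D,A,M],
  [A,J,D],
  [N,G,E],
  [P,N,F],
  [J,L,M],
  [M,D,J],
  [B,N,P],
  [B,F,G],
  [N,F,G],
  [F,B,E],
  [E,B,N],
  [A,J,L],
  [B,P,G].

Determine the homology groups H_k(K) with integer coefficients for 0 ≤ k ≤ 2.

Order the vertices as A < B < D < E < F < G < J < L < M < N < P. Listing each simplex with vertices in this order, K has dimension 2 with simplices:

  0-simplices (11): A, B, D, E, F, G, J, L, M, N, P
  1-simplices (24): AD, AJ, AL, AM, BE, BF, BG, BN, BP, DJ, DM, EF, EG, EN, EP, FG, FN, FP, GN, GP, JL, JM, LM, NP
  2-simplices (16): ADJ, ADM, AJL, ALM, BEF, BEN, BFG, BGP, BNP, DJM, EFP, EGN, EGP, FGN, FNP, JLM

so the chain groups are C_0 ≅ Z^11, C_1 ≅ Z^24, C_2 ≅ Z^16.

Boundary ∂_1: C_1 → C_0 maps an edge to its endpoints' difference, ∂[p,q] = q − p.
This gives a 11×24 integer matrix of rank 9; reducing to Smith normal form yields diagonal entries (1,1,1,1,1,1,1,1,1).

∂_2: C_2 → C_1 acts by ∂[p,q,r] = [q,r] − [p,r] + [p,q]. For instance
  ∂ALM = LM − AM + AL,
  ∂AJL = JL − AL + AJ.
The 24×16 boundary matrix has rank 15 and Smith normal form diag(1,1,1,1,1,1,1,1,1,1,1,1,1,1,2).

From H_k ≅ ker(∂_k) / im(∂_{k+1}) we obtain:

  H_0: rank C_0 − rank ∂_1 = 11 − 9 = 2, and the invariant factors of ∂_1 are all 1, so H_0 = Z^2.
  H_1: rank ker ∂_1 − rank ∂_2 = (24 − 9) − 15 = 0, and ∂_2 has invariant factor 2 > 1, so H_1 = Z/2.
  H_2: rank ker ∂_2 − rank ∂_3 = (16 − 15) − 0 = 1, and there is no ∂_3, so H_2 = Z.

As a check, the Euler characteristic is 11 − 24 + 16 = 3, which agrees with 2 − 0 + 1 = 3.

H_0 ≅ Z^2,  H_1 ≅ Z/2,  H_2 ≅ Z.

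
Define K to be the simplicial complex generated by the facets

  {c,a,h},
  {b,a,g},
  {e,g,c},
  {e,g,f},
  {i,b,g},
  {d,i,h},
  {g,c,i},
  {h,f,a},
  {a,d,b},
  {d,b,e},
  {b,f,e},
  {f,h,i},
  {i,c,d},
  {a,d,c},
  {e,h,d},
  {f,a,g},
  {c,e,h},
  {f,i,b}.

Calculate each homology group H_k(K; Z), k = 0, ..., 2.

H_0 ≅ Z,  H_1 ≅ Z ⊕ Z/2,  H_2 = 0.

K has 9 vertices, 27 edges, 18 triangles.
rank ∂_0 = 0, rank ∂_1 = 8 ⇒ b_0 = 9 − 0 − 8 = 1; all invariant factors of ∂_1 are 1 so no torsion. So H_0 ≅ Z.
rank ∂_1 = 8, rank ∂_2 = 18 ⇒ b_1 = 27 − 8 − 18 = 1; ∂_2 has invariant factor(s) [2] giving torsion. So H_1 ≅ Z ⊕ Z/2.
rank ∂_2 = 18, rank ∂_3 = 0 ⇒ b_2 = 18 − 18 − 0 = 0. So H_2 ≅ 0.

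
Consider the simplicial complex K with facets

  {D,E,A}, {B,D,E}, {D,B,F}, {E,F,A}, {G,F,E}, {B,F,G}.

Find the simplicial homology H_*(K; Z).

Fix the vertex order A < B < D < E < F < G and write every simplex with vertices in increasing order. Then dim K = 2 and the simplices of K are:

  0-simplices (6): A, B, D, E, F, G
  1-simplices (12): AD, AE, AF, BD, BE, BF, BG, DE, DF, EF, EG, FG
  2-simplices (6): ADE, AEF, BDE, BDF, BFG, EFG

so the chain groups are C_0 ≅ Z^6, C_1 ≅ Z^12, C_2 ≅ Z^6.

The boundary map ∂_1: C_1 → C_0 maps an edge to its endpoints' difference, ∂[p,q] = q − p. For instance
  ∂BG = G − B.
The resulting 6×12 matrix has rank 5, and its Smith normal form has invariant factors (1,1,1,1,1).

Boundary ∂_2: C_2 → C_1 acts by ∂[p,q,r] = [q,r] − [p,r] + [p,q]. For instance
  ∂ADE = DE − AE + AD,
  ∂EFG = FG − EG + EF.
As a 12×6 matrix over Z this has rank 6, with invariant factors (1,1,1,1,1,1).

Now H_k = ker ∂_k / im ∂_{k+1}, so:

  H_0: rank C_0 − rank ∂_1 = 6 − 5 = 1, and the invariant factors of ∂_1 are all 1, so H_0 = Z.
  H_1: rank ker ∂_1 − rank ∂_2 = (12 − 5) − 6 = 1, and the invariant factors of ∂_2 are all 1, so H_1 = Z.
  H_2: rank ker ∂_2 − rank ∂_3 = (6 − 6) − 0 = 0, and there is no ∂_3, so H_2 = 0.

H_0 ≅ Z,  H_1 ≅ Z,  H_2 = 0.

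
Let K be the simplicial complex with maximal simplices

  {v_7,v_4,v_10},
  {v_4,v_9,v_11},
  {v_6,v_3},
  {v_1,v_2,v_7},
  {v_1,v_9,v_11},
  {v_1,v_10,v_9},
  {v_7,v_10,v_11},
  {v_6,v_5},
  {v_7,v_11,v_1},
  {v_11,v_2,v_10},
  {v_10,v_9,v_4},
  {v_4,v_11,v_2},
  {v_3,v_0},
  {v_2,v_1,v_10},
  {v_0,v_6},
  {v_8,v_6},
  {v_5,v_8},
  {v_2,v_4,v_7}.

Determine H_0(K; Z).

H_0 = Z^2.

We work with the vertex ordering v_0 < v_1 < v_2 < v_3 < v_4 < v_5 < v_6 < v_7 < v_8 < v_9 < v_10 < v_11. The simplices of K, each written with vertices in increasing order, are:

  0-simplices (12): [v_0], [v_1], [v_2], [v_3], [v_4], [v_5], [v_6], [v_7], [v_8], [v_9], [v_10], [v_11]
  1-simplices (24): (24 of them)
  2-simplices (12): (12 of them)

giving chain groups C_0 ≅ Z^12, C_1 ≅ Z^24, C_2 ≅ Z^12.

∂_1: C_1 → C_0 maps an edge to its endpoints' difference, ∂[p,q] = q − p. For instance
  ∂[v_1,v_10] = [v_10] − [v_1].
As a 12×24 matrix over Z this has rank 10, with invariant factors (1,1,1,1,1,1,1,1,1,1).

The boundary map ∂_2: C_2 → C_1 sends each 2-simplex [p,q,r] to [q,r] − [p,r] + [p,q]. For instance
  ∂[v_4,v_9,v_10] = [v_9,v_10] − [v_4,v_10] + [v_4,v_9],
  ∂[v_2,v_4,v_11] = [v_4,v_11] − [v_2,v_11] + [v_2,v_4].
As a 24×12 matrix over Z this has rank 12, with invariant factors (1,1,1,1,1,1,1,1,1,1,1,2).

Computing H_k = (kernel of ∂_k) / (image of ∂_{k+1}):

  H_0: rank C_0 − rank ∂_1 = 12 − 10 = 2, and the invariant factors of ∂_1 are all 1, so H_0 = Z^2.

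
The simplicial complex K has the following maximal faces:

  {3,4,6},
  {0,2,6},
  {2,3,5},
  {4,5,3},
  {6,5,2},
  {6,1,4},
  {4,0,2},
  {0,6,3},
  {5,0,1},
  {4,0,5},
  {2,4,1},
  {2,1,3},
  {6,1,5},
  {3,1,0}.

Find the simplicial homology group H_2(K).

H_2 ≅ Z.

Fix the vertex order 0 < 1 < 2 < 3 < 4 < 5 < 6 and write every simplex with vertices in increasing order. Then dim K = 2 and the simplices of K are:

  0-simplices (7): [0], [1], [2], [3], [4], [5], [6]
  1-simplices (21): [0,1], [0,2], [0,3], [0,4], [0,5], [0,6], [1,2], [1,3], [1,4], [1,5], [1,6], [2,3], [2,4], [2,5], [2,6], [3,4], [3,5], [3,6], [4,5], [4,6], [5,6]
  2-simplices (14): [0,1,3], [0,1,5], [0,2,4], [0,2,6], [0,3,6], [0,4,5], [1,2,3], [1,2,4], [1,4,6], [1,5,6], [2,3,5], [2,5,6], [3,4,5], [3,4,6]

giving chain groups C_0 ≅ Z^7, C_1 ≅ Z^21, C_2 ≅ Z^14.

Boundary ∂_1: C_1 → C_0 maps an edge to its endpoints' difference, ∂[p,q] = q − p. For instance
  ∂[0,4] = [4] − [0].
The 7×21 boundary matrix has rank 6 and Smith normal form diag(1,1,1,1,1,1).

Boundary ∂_2: C_2 → C_1 maps a triangle to the signed sum of its edges. For instance
  ∂[0,1,3] = [1,3] − [0,3] + [0,1],
  ∂[0,2,4] = [2,4] − [0,4] + [0,2].
The 21×14 boundary matrix has rank 13 and Smith normal form diag(1,1,1,1,1,1,1,1,1,1,1,1,1).

Computing H_k = (kernel of ∂_k) / (image of ∂_{k+1}):

  H_2: rank ker ∂_2 − rank ∂_3 = (14 − 13) − 0 = 1, and there is no ∂_3, so H_2 = Z.

(K is a triangulation of the torus T^2.)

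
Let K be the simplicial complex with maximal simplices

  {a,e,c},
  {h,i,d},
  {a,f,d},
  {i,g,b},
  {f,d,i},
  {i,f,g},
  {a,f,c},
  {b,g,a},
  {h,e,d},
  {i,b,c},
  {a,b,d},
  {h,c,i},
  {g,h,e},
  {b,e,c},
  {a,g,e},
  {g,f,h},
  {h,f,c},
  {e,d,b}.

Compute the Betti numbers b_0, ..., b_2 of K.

b_0 = 1, b_1 = 1, b_2 = 0.

Take the total order a < b < c < d < e < f < g < h < i on the vertex set. Then K (dimension 2) consists of the simplices:

  0-simplices (9): a, b, c, d, e, f, g, h, i
  1-simplices (27): ab, ac, ad, ae, af, ag, bc, bd, be, bg, bi, ce, cf, ch, ci, de, df, dh, di, eg, eh, fg, fh, fi, gh, gi, hi
  2-simplices (18): abd, abg, ace, acf, adf, aeg, bce, bci, bde, bgi, cfh, chi, deh, dfi, dhi, egh, fgh, fgi

giving chain groups C_0 ≅ Z^9, C_1 ≅ Z^27, C_2 ≅ Z^18.

The boundary map ∂_1: C_1 → C_0 sends each edge [p,q] (with p < q) to q − p.
As a 9×27 matrix over Z this has rank 8, with invariant factors (1,1,1,1,1,1,1,1).

∂_2: C_2 → C_1 sends each 2-simplex [p,q,r] to [q,r] − [p,r] + [p,q]. For instance
  ∂dhi = hi − di + dh,
  ∂aeg = eg − ag + ae.
This gives a 27×18 integer matrix of rank 18; reducing to Smith normal form yields diagonal entries (1,1,1,1,1,1,1,1,1,1,1,1,1,1,1,1,1,2).

Computing H_k = (kernel of ∂_k) / (image of ∂_{k+1}):

  H_0: rank C_0 − rank ∂_1 = 9 − 8 = 1, and the invariant factors of ∂_1 are all 1, so H_0 = Z.
  H_1: rank ker ∂_1 − rank ∂_2 = (27 − 8) − 18 = 1, and ∂_2 has invariant factor 2 > 1, so H_1 = Z × Z/2.
  H_2: rank ker ∂_2 − rank ∂_3 = (18 − 18) − 0 = 0, and there is no ∂_3, so H_2 = 0.

As a check, the Euler characteristic is 9 − 27 + 18 = 0, which agrees with 1 − 1 + 0 = 0.
(K is a triangulation of the Klein bottle.)

Hence the Betti numbers are b_0 = 1, b_1 = 1, b_2 = 0.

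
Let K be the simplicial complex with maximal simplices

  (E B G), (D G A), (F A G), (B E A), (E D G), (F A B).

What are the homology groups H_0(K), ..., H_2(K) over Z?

H_0 = Z,  H_1 = Z,  H_2 = 0.

Take the total order A < B < D < E < F < G on the vertex set. Then K (dimension 2) consists of the simplices:

  0-simplices (6): A, B, D, E, F, G
  1-simplices (12): AB, AD, AE, AF, AG, BE, BF, BG, DE, DG, EG, FG
  2-simplices (6): ABE, ABF, ADG, AFG, BEG, DEG

so the chain groups are C_0 ≅ Z^6, C_1 ≅ Z^12, C_2 ≅ Z^6.

Boundary ∂_1: C_1 → C_0 sends each edge [p,q] (with p < q) to q − p. For instance
  ∂BG = G − B.
The 6×12 boundary matrix has rank 5 and Smith normal form diag(1,1,1,1,1).

The boundary map ∂_2: C_2 → C_1 maps a triangle to the signed sum of its edges. For instance
  ∂ADG = DG − AG + AD,
  ∂DEG = EG − DG + DE.
The resulting 12×6 matrix has rank 6, and its Smith normal form has invariant factors (1,1,1,1,1,1).

From H_k ≅ ker(∂_k) / im(∂_{k+1}) we obtain:

  H_0: rank C_0 − rank ∂_1 = 6 − 5 = 1, and the invariant factors of ∂_1 are all 1, so H_0 ≅ Z.
  H_1: rank ker ∂_1 − rank ∂_2 = (12 − 5) − 6 = 1, and the invariant factors of ∂_2 are all 1, so H_1 ≅ Z.
  H_2: rank ker ∂_2 − rank ∂_3 = (6 − 6) − 0 = 0, and there is no ∂_3, so H_2 ≅ 0.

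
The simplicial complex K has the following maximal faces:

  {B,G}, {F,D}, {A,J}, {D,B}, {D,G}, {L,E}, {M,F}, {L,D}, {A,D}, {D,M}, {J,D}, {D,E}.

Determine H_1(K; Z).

H_1 ≅ Z^4.

We work with the vertex ordering A < B < D < E < F < G < J < L < M. The simplices of K, each written with vertices in increasing order, are:

  0-simplices (9): A, B, D, E, F, G, J, L, M
  1-simplices (12): AD, AJ, BD, BG, DE, DF, DG, DJ, DL, DM, EL, FM

Hence C_0 ≅ Z^9, C_1 ≅ Z^12.

∂_1: C_1 → C_0 maps an edge to its endpoints' difference, ∂[p,q] = q − p.
As a 9×12 matrix over Z this has rank 8, with invariant factors (1,1,1,1,1,1,1,1).

From H_k ≅ ker(∂_k) / im(∂_{k+1}) we obtain:

  H_1: rank ker ∂_1 − rank ∂_2 = (12 − 8) − 0 = 4, and there is no ∂_2, so H_1 = Z^4.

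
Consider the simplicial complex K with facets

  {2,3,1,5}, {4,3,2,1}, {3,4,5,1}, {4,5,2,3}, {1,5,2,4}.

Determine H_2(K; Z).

We work with the vertex ordering 1 < 2 < 3 < 4 < 5. The simplices of K, each written with vertices in increasing order, are:

  0-simplices (5): [1], [2], [3], [4], [5]
  1-simplices (10): [1,2], [1,3], [1,4], [1,5], [2,3], [2,4], [2,5], [3,4], [3,5], [4,5]
  2-simplices (10): [1,2,3], [1,2,4], [1,2,5], [1,3,4], [1,3,5], [1,4,5], [2,3,4], [2,3,5], [2,4,5], [3,4,5]
  3-simplices (5): [1,2,3,4], [1,2,3,5], [1,2,4,5], [1,3,4,5], [2,3,4,5]

Hence C_0 ≅ Z^5, C_1 ≅ Z^10, C_2 ≅ Z^10, C_3 ≅ Z^5.

The boundary map ∂_1: C_1 → C_0 maps an edge to its endpoints' difference, ∂[p,q] = q − p. For instance
  ∂[3,5] = [5] − [3].
The resulting 5×10 matrix has rank 4, and its Smith normal form has invariant factors (1,1,1,1).

Boundary ∂_2: C_2 → C_1 sends each 2-simplex [p,q,r] to [q,r] − [p,r] + [p,q]. For instance
  ∂[1,3,5] = [3,5] − [1,5] + [1,3],
  ∂[2,3,4] = [3,4] − [2,4] + [2,3].
This gives a 10×10 integer matrix of rank 6; reducing to Smith normal form yields diagonal entries (1,1,1,1,1,1).

Boundary ∂_3: C_3 → C_2 sends each 3-simplex σ to the alternating sum Σ_i (−1)^i (σ with its i-th vertex removed). For instance
  ∂[1,2,3,4] = [2,3,4] − [1,3,4] + [1,2,4] − [1,2,3],
  ∂[2,3,4,5] = [3,4,5] − [2,4,5] + [2,3,5] − [2,3,4].
This gives a 10×5 integer matrix of rank 4; reducing to Smith normal form yields diagonal entries (1,1,1,1).

Now H_k = ker ∂_k / im ∂_{k+1}, so:

  H_2: rank ker ∂_2 − rank ∂_3 = (10 − 6) − 4 = 0, and the invariant factors of ∂_3 are all 1, so H_2 ≅ 0.

H_2 ≅ 0.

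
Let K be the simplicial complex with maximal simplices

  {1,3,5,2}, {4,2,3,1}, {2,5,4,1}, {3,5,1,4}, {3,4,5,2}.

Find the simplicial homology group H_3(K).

H_3 = Z.

Fix the vertex order 1 < 2 < 3 < 4 < 5 and write every simplex with vertices in increasing order. Then dim K = 3 and the simplices of K are:

  0-simplices (5): [1], [2], [3], [4], [5]
  1-simplices (10): [1,2], [1,3], [1,4], [1,5], [2,3], [2,4], [2,5], [3,4], [3,5], [4,5]
  2-simplices (10): [1,2,3], [1,2,4], [1,2,5], [1,3,4], [1,3,5], [1,4,5], [2,3,4], [2,3,5], [2,4,5], [3,4,5]
  3-simplices (5): [1,2,3,4], [1,2,3,5], [1,2,4,5], [1,3,4,5], [2,3,4,5]

giving chain groups C_0 ≅ Z^5, C_1 ≅ Z^10, C_2 ≅ Z^10, C_3 ≅ Z^5.

The boundary map ∂_1: C_1 → C_0 sends each edge [p,q] (with p < q) to q − p. For instance
  ∂[3,5] = [5] − [3].
The resulting 5×10 matrix has rank 4, and its Smith normal form has invariant factors (1,1,1,1).

∂_2: C_2 → C_1 acts by ∂[p,q,r] = [q,r] − [p,r] + [p,q]. For instance
  ∂[3,4,5] = [4,5] − [3,5] + [3,4],
  ∂[2,3,4] = [3,4] − [2,4] + [2,3].
The 10×10 boundary matrix has rank 6 and Smith normal form diag(1,1,1,1,1,1).

The boundary map ∂_3: C_3 → C_2 sends each 3-simplex σ to the alternating sum Σ_i (−1)^i (σ with its i-th vertex removed). For instance
  ∂[1,2,3,4] = [2,3,4] − [1,3,4] + [1,2,4] − [1,2,3],
  ∂[1,3,4,5] = [3,4,5] − [1,4,5] + [1,3,5] − [1,3,4].
As a 10×5 matrix over Z this has rank 4, with invariant factors (1,1,1,1).

From H_k ≅ ker(∂_k) / im(∂_{k+1}) we obtain:

  H_3: rank ker ∂_3 − rank ∂_4 = (5 − 4) − 0 = 1, and there is no ∂_4, so H_3 = Z.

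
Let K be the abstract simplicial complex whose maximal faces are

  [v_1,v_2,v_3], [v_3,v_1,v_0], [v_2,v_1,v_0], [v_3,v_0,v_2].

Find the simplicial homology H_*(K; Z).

H_0 ≅ Z,  H_1 = 0,  H_2 ≅ Z.

Fix the vertex order v_0 < v_1 < v_2 < v_3 and write every simplex with vertices in increasing order. Then dim K = 2 and the simplices of K are:

  0-simplices (4): [v_0], [v_1], [v_2], [v_3]
  1-simplices (6): [v_0,v_1], [v_0,v_2], [v_0,v_3], [v_1,v_2], [v_1,v_3], [v_2,v_3]
  2-simplices (4): [v_0,v_1,v_2], [v_0,v_1,v_3], [v_0,v_2,v_3], [v_1,v_2,v_3]

giving chain groups C_0 ≅ Z^4, C_1 ≅ Z^6, C_2 ≅ Z^4.

The boundary map ∂_1: C_1 → C_0 is given by ∂[p,q] = [q] − [p].
The 4×6 boundary matrix has rank 3 and Smith normal form diag(1,1,1).

The boundary map ∂_2: C_2 → C_1 acts by ∂[p,q,r] = [q,r] − [p,r] + [p,q]. For instance
  ∂[v_0,v_2,v_3] = [v_2,v_3] − [v_0,v_3] + [v_0,v_2],
  ∂[v_0,v_1,v_2] = [v_1,v_2] − [v_0,v_2] + [v_0,v_1].
The 6×4 boundary matrix has rank 3 and Smith normal form diag(1,1,1).

From H_k ≅ ker(∂_k) / im(∂_{k+1}) we obtain:

  H_0: rank C_0 − rank ∂_1 = 4 − 3 = 1, and the invariant factors of ∂_1 are all 1, so H_0 = Z.
  H_1: rank ker ∂_1 − rank ∂_2 = (6 − 3) − 3 = 0, and the invariant factors of ∂_2 are all 1, so H_1 = 0.
  H_2: rank ker ∂_2 − rank ∂_3 = (4 − 3) − 0 = 1, and there is no ∂_3, so H_2 = Z.

(K is a triangulation of the 2-sphere S^2.)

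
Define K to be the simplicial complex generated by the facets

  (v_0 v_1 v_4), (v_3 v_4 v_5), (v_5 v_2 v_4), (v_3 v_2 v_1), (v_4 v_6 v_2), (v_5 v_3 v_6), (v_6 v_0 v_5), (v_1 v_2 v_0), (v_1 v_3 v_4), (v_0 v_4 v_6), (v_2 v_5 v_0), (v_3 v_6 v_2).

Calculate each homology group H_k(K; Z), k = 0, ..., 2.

Take the total order v_0 < v_1 < v_2 < v_3 < v_4 < v_5 < v_6 on the vertex set. Then K (dimension 2) consists of the simplices:

  0-simplices (7): [v_0], [v_1], [v_2], [v_3], [v_4], [v_5], [v_6]
  1-simplices (18): (18 of them)
  2-simplices (12): (12 of them)

so the chain groups are C_0 ≅ Z^7, C_1 ≅ Z^18, C_2 ≅ Z^12.

∂_1: C_1 → C_0 sends each edge [p,q] (with p < q) to q − p. For instance
  ∂[v_0,v_2] = [v_2] − [v_0].
As a 7×18 matrix over Z this has rank 6, with invariant factors (1,1,1,1,1,1).

Boundary ∂_2: C_2 → C_1 sends each 2-simplex [p,q,r] to [q,r] − [p,r] + [p,q]. For instance
  ∂[v_0,v_1,v_4] = [v_1,v_4] − [v_0,v_4] + [v_0,v_1],
  ∂[v_1,v_3,v_4] = [v_3,v_4] − [v_1,v_4] + [v_1,v_3].
The 18×12 boundary matrix has rank 12 and Smith normal form diag(1,1,1,1,1,1,1,1,1,1,1,2).

Now H_k = ker ∂_k / im ∂_{k+1}, so:

  H_0: rank C_0 − rank ∂_1 = 7 − 6 = 1, and the invariant factors of ∂_1 are all 1, so H_0 = Z.
  H_1: rank ker ∂_1 − rank ∂_2 = (18 − 6) − 12 = 0, and ∂_2 has invariant factor 2 > 1, so H_1 = Z/2Z.
  H_2: rank ker ∂_2 − rank ∂_3 = (12 − 12) − 0 = 0, and there is no ∂_3, so H_2 = 0.

As a check, the Euler characteristic is 7 − 18 + 12 = 1, which agrees with 1 − 0 + 0 = 1.
(K is a triangulation of the real projective plane RP^2.)

H_0 ≅ Z,  H_1 ≅ Z/2Z,  H_2 = 0.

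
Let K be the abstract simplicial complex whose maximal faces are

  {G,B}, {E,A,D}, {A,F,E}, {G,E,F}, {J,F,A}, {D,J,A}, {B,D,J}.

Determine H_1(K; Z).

Fix the vertex order A < B < D < E < F < G < J and write every simplex with vertices in increasing order. Then dim K = 2 and the simplices of K are:

  0-simplices (7): A, B, D, E, F, G, J
  1-simplices (13): AD, AE, AF, AJ, BD, BG, BJ, DE, DJ, EF, EG, FG, FJ
  2-simplices (6): ADE, ADJ, AEF, AFJ, BDJ, EFG

so the chain groups are C_0 ≅ Z^7, C_1 ≅ Z^13, C_2 ≅ Z^6.

∂_1: C_1 → C_0 is given by ∂[p,q] = [q] − [p]. For instance
  ∂EF = F − E.
This gives a 7×13 integer matrix of rank 6; reducing to Smith normal form yields diagonal entries (1,1,1,1,1,1).

Boundary ∂_2: C_2 → C_1 acts by ∂[p,q,r] = [q,r] − [p,r] + [p,q]. For instance
  ∂EFG = FG − EG + EF,
  ∂ADJ = DJ − AJ + AD.
The 13×6 boundary matrix has rank 6 and Smith normal form diag(1,1,1,1,1,1).

Reading off H_k = ker ∂_k / im ∂_{k+1}:

  H_1: rank ker ∂_1 − rank ∂_2 = (13 − 6) − 6 = 1, and the invariant factors of ∂_2 are all 1, so H_1 ≅ Z.

H_1 = Z.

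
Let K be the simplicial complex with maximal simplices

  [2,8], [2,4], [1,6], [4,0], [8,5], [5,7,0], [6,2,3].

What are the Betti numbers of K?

Fix the vertex order 0 < 1 < 2 < 3 < 4 < 5 < 6 < 7 < 8 and write every simplex with vertices in increasing order. Then dim K = 2 and the simplices of K are:

  0-simplices (9): [0], [1], [2], [3], [4], [5], [6], [7], [8]
  1-simplices (11): [0,4], [0,5], [0,7], [1,6], [2,3], [2,4], [2,6], [2,8], [3,6], [5,7], [5,8]
  2-simplices (2): [0,5,7], [2,3,6]

so the chain groups are C_0 ≅ Z^9, C_1 ≅ Z^11, C_2 ≅ Z^2.

The boundary map ∂_1: C_1 → C_0 maps an edge to its endpoints' difference, ∂[p,q] = q − p.
As a 9×11 matrix over Z this has rank 8, with invariant factors (1,1,1,1,1,1,1,1).

The boundary map ∂_2: C_2 → C_1 acts by ∂[p,q,r] = [q,r] − [p,r] + [p,q]. For instance
  ∂[0,5,7] = [5,7] − [0,7] + [0,5],
  ∂[2,3,6] = [3,6] − [2,6] + [2,3].
As a 11×2 matrix over Z this has rank 2, with invariant factors (1,1).

Now H_k = ker ∂_k / im ∂_{k+1}, so:

  H_0: rank C_0 − rank ∂_1 = 9 − 8 = 1, and the invariant factors of ∂_1 are all 1, so H_0 ≅ Z.
  H_1: rank ker ∂_1 − rank ∂_2 = (11 − 8) − 2 = 1, and the invariant factors of ∂_2 are all 1, so H_1 ≅ Z.
  H_2: rank ker ∂_2 − rank ∂_3 = (2 − 2) − 0 = 0, and there is no ∂_3, so H_2 ≅ 0.

As a check, the Euler characteristic is 9 − 11 + 2 = 0, which agrees with 1 − 1 + 0 = 0.

Hence the Betti numbers are b_0 = 1, b_1 = 1, b_2 = 0.

b_0 = 1, b_1 = 1, b_2 = 0.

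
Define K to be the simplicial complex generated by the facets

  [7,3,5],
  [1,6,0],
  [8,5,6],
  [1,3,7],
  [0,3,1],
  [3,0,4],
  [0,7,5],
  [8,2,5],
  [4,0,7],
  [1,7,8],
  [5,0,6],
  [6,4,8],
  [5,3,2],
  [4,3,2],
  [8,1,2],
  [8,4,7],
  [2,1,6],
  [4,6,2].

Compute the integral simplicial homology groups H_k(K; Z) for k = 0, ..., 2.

K has 9 vertices, 27 edges, 18 triangles.
rank ∂_0 = 0, rank ∂_1 = 8 ⇒ b_0 = 9 − 0 − 8 = 1; all invariant factors of ∂_1 are 1 so no torsion. So H_0 = Z.
rank ∂_1 = 8, rank ∂_2 = 18 ⇒ b_1 = 27 − 8 − 18 = 1; ∂_2 has invariant factor(s) [2] giving torsion. So H_1 = Z ⊕ Z/2.
rank ∂_2 = 18, rank ∂_3 = 0 ⇒ b_2 = 18 − 18 − 0 = 0. So H_2 = 0.

H_0 ≅ Z,  H_1 ≅ Z ⊕ Z/2,  H_2 = 0.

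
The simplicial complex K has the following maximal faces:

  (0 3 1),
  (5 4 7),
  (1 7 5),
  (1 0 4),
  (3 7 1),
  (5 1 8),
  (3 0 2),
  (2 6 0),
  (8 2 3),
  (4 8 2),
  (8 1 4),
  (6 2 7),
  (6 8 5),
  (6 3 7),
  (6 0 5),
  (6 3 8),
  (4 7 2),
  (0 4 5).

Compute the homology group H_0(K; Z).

H_0 ≅ Z.

We work with the vertex ordering 0 < 1 < 2 < 3 < 4 < 5 < 6 < 7 < 8. The simplices of K, each written with vertices in increasing order, are:

  0-simplices (9): [0], [1], [2], [3], [4], [5], [6], [7], [8]
  1-simplices (27): (27 of them)
  2-simplices (18): [0,1,3], [0,1,4], [0,2,3], [0,2,6], [0,4,5], [0,5,6], [1,3,7], [1,4,8], [1,5,7], [1,5,8], [2,3,8], [2,4,7], [2,4,8], [2,6,7], [3,6,7], [3,6,8], [4,5,7], [5,6,8]

so the chain groups are C_0 ≅ Z^9, C_1 ≅ Z^27, C_2 ≅ Z^18.

Boundary ∂_1: C_1 → C_0 maps an edge to its endpoints' difference, ∂[p,q] = q − p. For instance
  ∂[2,3] = [3] − [2].
This gives a 9×27 integer matrix of rank 8; reducing to Smith normal form yields diagonal entries (1,1,1,1,1,1,1,1).

∂_2: C_2 → C_1 maps a triangle to the signed sum of its edges. For instance
  ∂[1,3,7] = [3,7] − [1,7] + [1,3],
  ∂[5,6,8] = [6,8] − [5,8] + [5,6].
The resulting 27×18 matrix has rank 18, and its Smith normal form has invariant factors (1,1,1,1,1,1,1,1,1,1,1,1,1,1,1,1,1,2).

From H_k ≅ ker(∂_k) / im(∂_{k+1}) we obtain:

  H_0: rank C_0 − rank ∂_1 = 9 − 8 = 1, and the invariant factors of ∂_1 are all 1, so H_0 = Z.

(K is a triangulation of the Klein bottle.)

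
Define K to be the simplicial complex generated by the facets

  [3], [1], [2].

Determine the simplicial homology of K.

Take the total order 1 < 2 < 3 on the vertex set. Then K (dimension 0) consists of the simplices:

  0-simplices (3): [1], [2], [3]

Hence C_0 ≅ Z^3.

Now H_k = ker ∂_k / im ∂_{k+1}, so:

  H_0: rank C_0 − rank ∂_1 = 3 − 0 = 3, and there is no ∂_1, so H_0 = Z^3.

(K is a triangulation of a set of 3 points.)

H_0 ≅ Z^3.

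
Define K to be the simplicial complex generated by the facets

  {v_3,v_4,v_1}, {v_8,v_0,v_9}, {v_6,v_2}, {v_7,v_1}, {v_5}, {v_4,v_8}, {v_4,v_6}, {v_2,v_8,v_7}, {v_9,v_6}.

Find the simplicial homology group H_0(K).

Order the vertices as v_0 < v_1 < v_2 < v_3 < v_4 < v_5 < v_6 < v_7 < v_8 < v_9. Listing each simplex with vertices in this order, K has dimension 2 with simplices:

  0-simplices (10): [v_0], [v_1], [v_2], [v_3], [v_4], [v_5], [v_6], [v_7], [v_8], [v_9]
  1-simplices (14): [v_0,v_8], [v_0,v_9], [v_1,v_3], [v_1,v_4], [v_1,v_7], [v_2,v_6], [v_2,v_7], [v_2,v_8], [v_3,v_4], [v_4,v_6], [v_4,v_8], [v_6,v_9], [v_7,v_8], [v_8,v_9]
  2-simplices (3): [v_0,v_8,v_9], [v_1,v_3,v_4], [v_2,v_7,v_8]

Hence C_0 ≅ Z^10, C_1 ≅ Z^14, C_2 ≅ Z^3.

∂_1: C_1 → C_0 is given by ∂[p,q] = [q] − [p].
The 10×14 boundary matrix has rank 8 and Smith normal form diag(1,1,1,1,1,1,1,1).

Boundary ∂_2: C_2 → C_1 maps a triangle to the signed sum of its edges. For instance
  ∂[v_1,v_3,v_4] = [v_3,v_4] − [v_1,v_4] + [v_1,v_3],
  ∂[v_0,v_8,v_9] = [v_8,v_9] − [v_0,v_9] + [v_0,v_8].
This gives a 14×3 integer matrix of rank 3; reducing to Smith normal form yields diagonal entries (1,1,1).

From H_k ≅ ker(∂_k) / im(∂_{k+1}) we obtain:

  H_0: rank C_0 − rank ∂_1 = 10 − 8 = 2, and the invariant factors of ∂_1 are all 1, so H_0 = Z^2.

H_0 ≅ Z^2.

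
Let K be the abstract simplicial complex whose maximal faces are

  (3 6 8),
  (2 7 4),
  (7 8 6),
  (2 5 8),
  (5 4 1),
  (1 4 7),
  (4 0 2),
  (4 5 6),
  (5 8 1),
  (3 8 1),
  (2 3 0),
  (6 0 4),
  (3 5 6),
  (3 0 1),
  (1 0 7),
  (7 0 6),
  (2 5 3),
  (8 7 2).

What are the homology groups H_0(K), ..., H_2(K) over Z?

H_0 = Z,  H_1 = Z × Z/2,  H_2 = 0.

We work with the vertex ordering 0 < 1 < 2 < 3 < 4 < 5 < 6 < 7 < 8. The simplices of K, each written with vertices in increasing order, are:

  0-simplices (9): [0], [1], [2], [3], [4], [5], [6], [7], [8]
  1-simplices (27): (27 of them)
  2-simplices (18): [0,1,3], [0,1,7], [0,2,3], [0,2,4], [0,4,6], [0,6,7], [1,3,8], [1,4,5], [1,4,7], [1,5,8], [2,3,5], [2,4,7], [2,5,8], [2,7,8], [3,5,6], [3,6,8], [4,5,6], [6,7,8]

Hence C_0 ≅ Z^9, C_1 ≅ Z^27, C_2 ≅ Z^18.

The boundary map ∂_1: C_1 → C_0 sends each edge [p,q] (with p < q) to q − p. For instance
  ∂[3,5] = [5] − [3].
This gives a 9×27 integer matrix of rank 8; reducing to Smith normal form yields diagonal entries (1,1,1,1,1,1,1,1).

Boundary ∂_2: C_2 → C_1 acts by ∂[p,q,r] = [q,r] − [p,r] + [p,q]. For instance
  ∂[6,7,8] = [7,8] − [6,8] + [6,7],
  ∂[1,5,8] = [5,8] − [1,8] + [1,5].
This gives a 27×18 integer matrix of rank 18; reducing to Smith normal form yields diagonal entries (1,1,1,1,1,1,1,1,1,1,1,1,1,1,1,1,1,2).

Computing H_k = (kernel of ∂_k) / (image of ∂_{k+1}):

  H_0: rank C_0 − rank ∂_1 = 9 − 8 = 1, and the invariant factors of ∂_1 are all 1, so H_0 ≅ Z.
  H_1: rank ker ∂_1 − rank ∂_2 = (27 − 8) − 18 = 1, and ∂_2 has invariant factor 2 > 1, so H_1 ≅ Z × Z/2.
  H_2: rank ker ∂_2 − rank ∂_3 = (18 − 18) − 0 = 0, and there is no ∂_3, so H_2 ≅ 0.

(K is a triangulation of the Klein bottle.)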